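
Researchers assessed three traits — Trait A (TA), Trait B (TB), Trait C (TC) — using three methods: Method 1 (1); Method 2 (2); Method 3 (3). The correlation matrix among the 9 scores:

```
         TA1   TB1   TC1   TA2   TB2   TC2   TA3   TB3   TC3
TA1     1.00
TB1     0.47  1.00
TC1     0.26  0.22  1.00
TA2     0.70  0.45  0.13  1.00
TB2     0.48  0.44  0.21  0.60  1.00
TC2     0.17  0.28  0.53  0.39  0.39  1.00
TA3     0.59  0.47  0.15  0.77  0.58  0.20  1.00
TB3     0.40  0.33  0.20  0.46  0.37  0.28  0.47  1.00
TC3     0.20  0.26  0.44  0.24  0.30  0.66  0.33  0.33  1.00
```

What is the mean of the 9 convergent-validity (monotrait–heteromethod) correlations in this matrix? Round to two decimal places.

0.54

Convergent values: 0.70, 0.59, 0.77, 0.44, 0.33, 0.37, 0.53, 0.44, 0.66; mean = 4.83/9 = 0.54.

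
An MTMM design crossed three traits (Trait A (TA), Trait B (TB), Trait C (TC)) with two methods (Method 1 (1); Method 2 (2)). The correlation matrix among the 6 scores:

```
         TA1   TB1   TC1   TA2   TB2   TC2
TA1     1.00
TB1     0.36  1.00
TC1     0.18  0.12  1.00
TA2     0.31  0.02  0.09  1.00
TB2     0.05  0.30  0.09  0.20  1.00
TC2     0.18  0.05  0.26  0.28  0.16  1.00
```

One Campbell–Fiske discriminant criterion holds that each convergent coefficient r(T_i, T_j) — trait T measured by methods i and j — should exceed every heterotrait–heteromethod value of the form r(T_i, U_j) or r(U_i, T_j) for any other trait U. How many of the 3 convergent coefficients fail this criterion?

Checking each validity diagonal entry against its comparison values:
TA (methods 1·2): 0.31 vs {0.05, 0.02, 0.18, 0.09} → pass.
TB (methods 1·2): 0.30 vs {0.02, 0.05, 0.05, 0.09} → pass.
TC (methods 1·2): 0.26 vs {0.09, 0.18, 0.09, 0.05} → pass.
0 of 3 fail.

0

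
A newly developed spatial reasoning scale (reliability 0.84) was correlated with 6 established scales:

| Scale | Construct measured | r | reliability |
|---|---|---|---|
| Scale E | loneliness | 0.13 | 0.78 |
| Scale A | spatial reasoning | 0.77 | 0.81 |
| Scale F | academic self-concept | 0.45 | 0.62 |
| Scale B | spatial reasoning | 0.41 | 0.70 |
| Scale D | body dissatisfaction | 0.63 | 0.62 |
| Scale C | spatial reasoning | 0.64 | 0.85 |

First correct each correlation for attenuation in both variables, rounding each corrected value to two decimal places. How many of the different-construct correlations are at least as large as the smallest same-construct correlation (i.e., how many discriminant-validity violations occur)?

Disattenuated r (r / √(r_scale · r_new)):
  Scale E (disc): 0.13 / √(0.78·0.84) = 0.16
  Scale A (conv): 0.77 / √(0.81·0.84) = 0.93
  Scale F (disc): 0.45 / √(0.62·0.84) = 0.62
  Scale B (conv): 0.41 / √(0.70·0.84) = 0.53
  Scale D (disc): 0.63 / √(0.62·0.84) = 0.87
  Scale C (conv): 0.64 / √(0.85·0.84) = 0.76
Smallest convergent = 0.53. Discriminant values: 0.16, 0.62, 0.87; count ≥ 0.53 → 2.

2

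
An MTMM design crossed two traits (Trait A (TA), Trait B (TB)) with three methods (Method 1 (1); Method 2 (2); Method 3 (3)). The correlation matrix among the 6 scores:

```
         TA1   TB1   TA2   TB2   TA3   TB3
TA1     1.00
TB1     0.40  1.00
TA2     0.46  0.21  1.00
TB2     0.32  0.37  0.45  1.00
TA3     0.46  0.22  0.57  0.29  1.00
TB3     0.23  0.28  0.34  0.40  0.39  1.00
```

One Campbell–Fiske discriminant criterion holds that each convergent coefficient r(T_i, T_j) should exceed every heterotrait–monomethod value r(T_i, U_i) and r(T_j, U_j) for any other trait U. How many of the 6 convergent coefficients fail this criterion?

3

Each convergent coefficient versus the relevant comparison correlations:
TA (methods 1·2): 0.46 vs {0.40, 0.45} → pass.
TA (methods 1·3): 0.46 vs {0.40, 0.39} → pass.
TA (methods 2·3): 0.57 vs {0.45, 0.39} → pass.
TB (methods 1·2): 0.37 vs {0.40, 0.45} → fail.
TB (methods 1·3): 0.28 vs {0.40, 0.39} → fail.
TB (methods 2·3): 0.40 vs {0.45, 0.39} → fail.
3 of 6 fail.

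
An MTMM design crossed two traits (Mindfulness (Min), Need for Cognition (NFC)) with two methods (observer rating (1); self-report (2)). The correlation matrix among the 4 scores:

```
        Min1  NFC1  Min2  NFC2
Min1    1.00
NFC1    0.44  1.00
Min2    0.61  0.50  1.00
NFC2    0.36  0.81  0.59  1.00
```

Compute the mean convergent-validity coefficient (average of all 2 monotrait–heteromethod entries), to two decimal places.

0.71

Convergent values: 0.61, 0.81; mean = 1.42/2 = 0.71.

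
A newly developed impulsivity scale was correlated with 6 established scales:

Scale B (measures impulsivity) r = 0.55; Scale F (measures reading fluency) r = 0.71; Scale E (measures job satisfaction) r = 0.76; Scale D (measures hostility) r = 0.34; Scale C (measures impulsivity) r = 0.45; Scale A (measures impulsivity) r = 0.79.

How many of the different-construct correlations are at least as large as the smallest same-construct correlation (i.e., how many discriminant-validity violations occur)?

Convergent (same construct = impulsivity): Scale B, Scale C, Scale A.
Smallest convergent = 0.45. Discriminant values: 0.71, 0.76, 0.34; count ≥ 0.45 → 2.

2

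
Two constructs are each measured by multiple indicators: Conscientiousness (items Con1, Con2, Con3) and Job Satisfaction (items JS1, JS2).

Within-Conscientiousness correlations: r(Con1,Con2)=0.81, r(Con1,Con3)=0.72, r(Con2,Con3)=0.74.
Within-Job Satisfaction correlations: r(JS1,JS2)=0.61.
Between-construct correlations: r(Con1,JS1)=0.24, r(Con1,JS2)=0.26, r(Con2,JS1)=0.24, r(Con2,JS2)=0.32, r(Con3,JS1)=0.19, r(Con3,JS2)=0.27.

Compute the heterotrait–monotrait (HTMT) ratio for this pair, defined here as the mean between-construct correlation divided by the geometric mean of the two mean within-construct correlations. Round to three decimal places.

Mean heterotrait r = 1.52/6 = 0.2533.
Mean within-Con = 2.27/3 = 0.7567; mean within-JS = 0.61/1 = 0.6100.
Geometric mean = √(0.7567 × 0.6100) = 0.6794.
HTMT = 0.2533 / 0.6794 = 0.373.

0.373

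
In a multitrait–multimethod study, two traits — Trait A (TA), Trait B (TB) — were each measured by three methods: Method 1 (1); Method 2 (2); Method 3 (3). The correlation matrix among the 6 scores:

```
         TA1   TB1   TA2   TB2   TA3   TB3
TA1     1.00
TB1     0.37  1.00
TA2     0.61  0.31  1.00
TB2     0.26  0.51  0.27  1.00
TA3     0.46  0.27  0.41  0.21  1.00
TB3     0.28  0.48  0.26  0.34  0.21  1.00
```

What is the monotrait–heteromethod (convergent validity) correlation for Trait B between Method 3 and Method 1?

Same trait (TB), different methods: r(TB3, TB1) = 0.48.

0.48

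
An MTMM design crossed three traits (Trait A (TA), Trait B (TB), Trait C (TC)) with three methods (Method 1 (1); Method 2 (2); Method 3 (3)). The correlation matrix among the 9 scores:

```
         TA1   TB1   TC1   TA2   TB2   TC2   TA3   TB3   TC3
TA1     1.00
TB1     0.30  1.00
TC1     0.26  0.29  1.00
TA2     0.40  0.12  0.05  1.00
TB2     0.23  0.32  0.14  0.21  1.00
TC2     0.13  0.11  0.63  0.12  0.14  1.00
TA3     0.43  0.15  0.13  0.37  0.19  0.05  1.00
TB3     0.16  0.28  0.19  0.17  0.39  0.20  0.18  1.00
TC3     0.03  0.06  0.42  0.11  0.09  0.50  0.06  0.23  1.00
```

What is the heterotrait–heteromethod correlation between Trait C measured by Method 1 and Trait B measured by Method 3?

0.19

Different traits and methods: r(TC1, TB3) = 0.19.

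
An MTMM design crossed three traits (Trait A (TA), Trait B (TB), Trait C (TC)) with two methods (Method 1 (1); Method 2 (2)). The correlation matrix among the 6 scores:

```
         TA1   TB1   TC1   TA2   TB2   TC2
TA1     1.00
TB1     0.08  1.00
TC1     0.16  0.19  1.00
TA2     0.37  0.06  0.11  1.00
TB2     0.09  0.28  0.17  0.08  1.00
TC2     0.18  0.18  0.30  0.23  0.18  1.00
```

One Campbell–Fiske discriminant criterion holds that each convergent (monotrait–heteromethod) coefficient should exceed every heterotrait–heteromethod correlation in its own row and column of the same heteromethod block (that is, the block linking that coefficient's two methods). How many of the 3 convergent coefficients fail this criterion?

0

Each convergent coefficient versus the relevant comparison correlations:
TA (methods 1·2): 0.37 vs {0.09, 0.06, 0.18, 0.11} → pass.
TB (methods 1·2): 0.28 vs {0.06, 0.09, 0.18, 0.17} → pass.
TC (methods 1·2): 0.30 vs {0.11, 0.18, 0.17, 0.18} → pass.
0 of 3 fail.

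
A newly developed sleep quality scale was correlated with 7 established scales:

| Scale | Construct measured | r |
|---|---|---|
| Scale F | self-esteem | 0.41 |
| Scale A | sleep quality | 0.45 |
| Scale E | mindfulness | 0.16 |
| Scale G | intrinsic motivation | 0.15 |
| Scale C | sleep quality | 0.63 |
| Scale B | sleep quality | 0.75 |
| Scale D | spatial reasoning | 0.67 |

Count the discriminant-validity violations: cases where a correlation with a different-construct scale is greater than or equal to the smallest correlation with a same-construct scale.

1

Convergent (same construct = sleep quality): Scale A, Scale C, Scale B.
Smallest convergent = 0.45. Discriminant values: 0.41, 0.16, 0.15, 0.67; count ≥ 0.45 → 1.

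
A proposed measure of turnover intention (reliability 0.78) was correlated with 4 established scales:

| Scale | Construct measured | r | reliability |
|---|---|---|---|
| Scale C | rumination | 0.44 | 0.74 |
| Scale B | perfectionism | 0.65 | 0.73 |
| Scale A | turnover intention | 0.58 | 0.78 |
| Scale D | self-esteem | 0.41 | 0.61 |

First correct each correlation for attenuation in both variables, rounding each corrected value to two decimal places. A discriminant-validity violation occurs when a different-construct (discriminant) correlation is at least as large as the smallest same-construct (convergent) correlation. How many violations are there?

1

Disattenuated r (r / √(r_scale · r_new)):
  Scale C (disc): 0.44 / √(0.74·0.78) = 0.58
  Scale B (disc): 0.65 / √(0.73·0.78) = 0.86
  Scale A (conv): 0.58 / √(0.78·0.78) = 0.74
  Scale D (disc): 0.41 / √(0.61·0.78) = 0.59
Smallest convergent = 0.74. Discriminant values: 0.58, 0.86, 0.59; count ≥ 0.74 → 1.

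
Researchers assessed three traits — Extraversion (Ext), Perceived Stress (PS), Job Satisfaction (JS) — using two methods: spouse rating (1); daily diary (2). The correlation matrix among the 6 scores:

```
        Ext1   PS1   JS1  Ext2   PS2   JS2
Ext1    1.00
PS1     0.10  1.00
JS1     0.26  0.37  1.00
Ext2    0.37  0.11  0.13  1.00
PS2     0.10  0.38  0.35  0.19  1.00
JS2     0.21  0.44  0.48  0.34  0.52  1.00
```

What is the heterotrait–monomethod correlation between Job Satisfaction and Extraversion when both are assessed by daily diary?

0.34

Different traits, same method: r(JS2, Ext2) = 0.34.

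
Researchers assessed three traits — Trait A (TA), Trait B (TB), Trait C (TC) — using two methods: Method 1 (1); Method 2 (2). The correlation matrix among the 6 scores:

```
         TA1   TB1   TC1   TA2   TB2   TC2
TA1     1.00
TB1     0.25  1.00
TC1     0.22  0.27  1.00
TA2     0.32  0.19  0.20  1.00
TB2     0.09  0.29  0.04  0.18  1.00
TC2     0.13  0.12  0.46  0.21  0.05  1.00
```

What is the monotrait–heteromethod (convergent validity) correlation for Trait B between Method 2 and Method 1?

Same trait (TB), different methods: r(TB2, TB1) = 0.29.

0.29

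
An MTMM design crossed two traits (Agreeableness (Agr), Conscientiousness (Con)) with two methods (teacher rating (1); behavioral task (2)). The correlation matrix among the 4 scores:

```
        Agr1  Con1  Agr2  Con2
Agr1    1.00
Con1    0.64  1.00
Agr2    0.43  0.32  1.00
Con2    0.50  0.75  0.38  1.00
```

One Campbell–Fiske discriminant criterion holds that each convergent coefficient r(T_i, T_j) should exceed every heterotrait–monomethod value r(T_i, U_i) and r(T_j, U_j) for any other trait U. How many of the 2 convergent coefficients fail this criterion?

1

Convergent coefficients and their comparison sets:
Agr (methods 1·2): 0.43 vs {0.64, 0.38} → fail.
Con (methods 1·2): 0.75 vs {0.64, 0.38} → pass.
1 of 2 fail.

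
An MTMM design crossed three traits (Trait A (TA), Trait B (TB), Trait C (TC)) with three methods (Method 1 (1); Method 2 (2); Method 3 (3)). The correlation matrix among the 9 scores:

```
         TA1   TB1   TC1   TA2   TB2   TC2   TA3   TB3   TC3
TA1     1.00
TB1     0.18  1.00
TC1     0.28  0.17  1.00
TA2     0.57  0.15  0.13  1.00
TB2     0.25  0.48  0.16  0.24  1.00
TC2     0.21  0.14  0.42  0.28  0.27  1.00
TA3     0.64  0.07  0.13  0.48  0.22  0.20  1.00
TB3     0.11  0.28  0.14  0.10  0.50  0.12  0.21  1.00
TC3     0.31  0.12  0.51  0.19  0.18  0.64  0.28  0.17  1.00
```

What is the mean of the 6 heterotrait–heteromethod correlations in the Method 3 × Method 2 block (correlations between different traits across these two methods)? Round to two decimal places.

0.17

HTHM values (method 3 × method 2): 0.22, 0.20, 0.10, 0.12, 0.19, 0.18; mean = 1.01/6 = 0.17.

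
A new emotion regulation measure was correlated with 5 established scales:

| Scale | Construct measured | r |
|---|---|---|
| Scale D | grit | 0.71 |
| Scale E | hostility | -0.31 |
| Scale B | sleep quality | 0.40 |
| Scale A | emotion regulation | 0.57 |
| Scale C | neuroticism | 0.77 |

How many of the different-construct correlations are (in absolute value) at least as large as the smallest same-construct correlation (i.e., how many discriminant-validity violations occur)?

Convergent (same construct = emotion regulation): Scale A.
Smallest convergent = 0.57. Discriminant |r|: 0.71, 0.31, 0.40, 0.77; count ≥ 0.57 → 2.

2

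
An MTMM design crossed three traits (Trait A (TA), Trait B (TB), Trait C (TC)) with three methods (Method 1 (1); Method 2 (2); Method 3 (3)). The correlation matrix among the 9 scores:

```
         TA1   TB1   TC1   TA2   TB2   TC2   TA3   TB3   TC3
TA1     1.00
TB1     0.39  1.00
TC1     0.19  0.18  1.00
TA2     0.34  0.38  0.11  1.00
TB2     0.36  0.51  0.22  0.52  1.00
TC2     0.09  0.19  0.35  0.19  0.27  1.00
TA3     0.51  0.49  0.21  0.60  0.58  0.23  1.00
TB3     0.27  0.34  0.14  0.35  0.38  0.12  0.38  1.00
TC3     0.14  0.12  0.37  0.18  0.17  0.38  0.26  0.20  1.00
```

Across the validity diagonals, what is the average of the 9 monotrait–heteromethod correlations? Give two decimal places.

0.42

Convergent values: 0.34, 0.51, 0.60, 0.51, 0.34, 0.38, 0.35, 0.37, 0.38; mean = 3.78/9 = 0.42.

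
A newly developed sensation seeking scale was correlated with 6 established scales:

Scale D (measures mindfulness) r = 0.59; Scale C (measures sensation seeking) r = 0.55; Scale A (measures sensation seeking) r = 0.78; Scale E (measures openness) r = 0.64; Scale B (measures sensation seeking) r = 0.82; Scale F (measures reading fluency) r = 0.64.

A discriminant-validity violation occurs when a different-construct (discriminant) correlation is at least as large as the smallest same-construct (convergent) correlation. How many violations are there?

Convergent (same construct = sensation seeking): Scale C, Scale A, Scale B.
Smallest convergent = 0.55. Discriminant values: 0.59, 0.64, 0.64; count ≥ 0.55 → 3.

3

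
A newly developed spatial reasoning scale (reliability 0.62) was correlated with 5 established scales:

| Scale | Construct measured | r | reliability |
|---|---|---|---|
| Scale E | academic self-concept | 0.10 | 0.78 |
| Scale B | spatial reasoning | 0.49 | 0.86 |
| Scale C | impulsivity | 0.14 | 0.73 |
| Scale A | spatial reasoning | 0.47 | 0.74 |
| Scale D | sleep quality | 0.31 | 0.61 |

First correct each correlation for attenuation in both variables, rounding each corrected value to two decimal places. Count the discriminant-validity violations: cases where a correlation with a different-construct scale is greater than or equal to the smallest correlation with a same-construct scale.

0

Disattenuated r (r / √(r_scale · r_new)):
  Scale E (disc): 0.10 / √(0.78·0.62) = 0.14
  Scale B (conv): 0.49 / √(0.86·0.62) = 0.67
  Scale C (disc): 0.14 / √(0.73·0.62) = 0.21
  Scale A (conv): 0.47 / √(0.74·0.62) = 0.69
  Scale D (disc): 0.31 / √(0.61·0.62) = 0.50
Smallest convergent = 0.67. Discriminant values: 0.14, 0.21, 0.50; count ≥ 0.67 → 0.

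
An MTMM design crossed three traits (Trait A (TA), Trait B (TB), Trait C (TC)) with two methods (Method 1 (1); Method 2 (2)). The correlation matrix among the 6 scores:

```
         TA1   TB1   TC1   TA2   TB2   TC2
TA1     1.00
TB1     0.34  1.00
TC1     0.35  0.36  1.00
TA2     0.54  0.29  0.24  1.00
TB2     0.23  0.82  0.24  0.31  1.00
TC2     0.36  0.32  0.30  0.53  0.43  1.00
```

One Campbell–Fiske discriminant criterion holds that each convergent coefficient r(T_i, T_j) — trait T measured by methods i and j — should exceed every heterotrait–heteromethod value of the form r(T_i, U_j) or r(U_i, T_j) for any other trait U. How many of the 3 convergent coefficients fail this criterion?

Checking each validity diagonal entry against its comparison values:
TA (methods 1·2): 0.54 vs {0.23, 0.29, 0.36, 0.24} → pass.
TB (methods 1·2): 0.82 vs {0.29, 0.23, 0.32, 0.24} → pass.
TC (methods 1·2): 0.30 vs {0.24, 0.36, 0.24, 0.32} → fail.
1 of 3 fail.

1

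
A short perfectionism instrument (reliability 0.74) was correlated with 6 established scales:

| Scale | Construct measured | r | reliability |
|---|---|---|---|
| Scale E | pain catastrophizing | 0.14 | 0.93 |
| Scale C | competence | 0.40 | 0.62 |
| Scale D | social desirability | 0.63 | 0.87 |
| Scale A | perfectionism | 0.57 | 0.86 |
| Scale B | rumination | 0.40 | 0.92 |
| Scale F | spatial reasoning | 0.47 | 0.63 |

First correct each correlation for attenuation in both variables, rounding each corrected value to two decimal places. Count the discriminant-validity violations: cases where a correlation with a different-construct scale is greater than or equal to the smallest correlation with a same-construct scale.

1

Disattenuated r (r / √(r_scale · r_new)):
  Scale E (disc): 0.14 / √(0.93·0.74) = 0.17
  Scale C (disc): 0.40 / √(0.62·0.74) = 0.59
  Scale D (disc): 0.63 / √(0.87·0.74) = 0.79
  Scale A (conv): 0.57 / √(0.86·0.74) = 0.71
  Scale B (disc): 0.40 / √(0.92·0.74) = 0.48
  Scale F (disc): 0.47 / √(0.63·0.74) = 0.69
Smallest convergent = 0.71. Discriminant values: 0.17, 0.59, 0.79, 0.48, 0.69; count ≥ 0.71 → 1.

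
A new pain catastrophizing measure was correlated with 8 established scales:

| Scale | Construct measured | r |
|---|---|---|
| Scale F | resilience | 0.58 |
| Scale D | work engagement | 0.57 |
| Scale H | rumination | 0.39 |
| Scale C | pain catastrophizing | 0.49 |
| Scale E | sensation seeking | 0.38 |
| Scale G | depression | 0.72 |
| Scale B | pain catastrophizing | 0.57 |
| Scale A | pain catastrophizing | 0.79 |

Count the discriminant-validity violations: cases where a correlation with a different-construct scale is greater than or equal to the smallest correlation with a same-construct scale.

Convergent (same construct = pain catastrophizing): Scale C, Scale B, Scale A.
Smallest convergent = 0.49. Discriminant values: 0.58, 0.57, 0.39, 0.38, 0.72; count ≥ 0.49 → 3.

3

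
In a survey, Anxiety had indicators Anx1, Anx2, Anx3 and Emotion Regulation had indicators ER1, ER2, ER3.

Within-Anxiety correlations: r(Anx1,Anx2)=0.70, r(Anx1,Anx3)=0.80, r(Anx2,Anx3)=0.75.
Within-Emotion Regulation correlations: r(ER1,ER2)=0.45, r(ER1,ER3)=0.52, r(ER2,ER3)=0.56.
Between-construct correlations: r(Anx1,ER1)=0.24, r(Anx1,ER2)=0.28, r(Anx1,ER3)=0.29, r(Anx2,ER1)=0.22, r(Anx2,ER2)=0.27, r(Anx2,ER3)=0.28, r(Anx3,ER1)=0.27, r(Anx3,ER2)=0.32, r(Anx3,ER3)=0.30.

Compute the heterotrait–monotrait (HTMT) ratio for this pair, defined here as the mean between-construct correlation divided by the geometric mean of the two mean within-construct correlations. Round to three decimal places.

0.444

Mean between = 2.47/9 = 0.2744.
Mean within-Anx = 2.25/3 = 0.7500; mean within-ER = 1.53/3 = 0.5100.
Geometric mean = √(0.7500 × 0.5100) = 0.6185.
HTMT = 0.2744 / 0.6185 = 0.444.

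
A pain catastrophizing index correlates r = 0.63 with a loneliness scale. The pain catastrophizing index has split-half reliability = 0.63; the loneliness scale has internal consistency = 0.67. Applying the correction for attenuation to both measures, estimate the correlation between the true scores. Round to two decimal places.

r_true = r_obs / √(r_xx · r_yy) = 0.63 / √(0.63 × 0.67) = 0.63 / √0.4221 = 0.63 / 0.6497 ≈ 0.97.

0.97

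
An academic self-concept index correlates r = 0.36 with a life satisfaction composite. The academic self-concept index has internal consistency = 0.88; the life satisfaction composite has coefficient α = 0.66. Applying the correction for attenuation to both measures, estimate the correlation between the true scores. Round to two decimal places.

0.47

r_true = r_obs / √(r_xx · r_yy) = 0.36 / √(0.88 × 0.66) = 0.36 / √0.5808 = 0.36 / 0.7621 ≈ 0.47.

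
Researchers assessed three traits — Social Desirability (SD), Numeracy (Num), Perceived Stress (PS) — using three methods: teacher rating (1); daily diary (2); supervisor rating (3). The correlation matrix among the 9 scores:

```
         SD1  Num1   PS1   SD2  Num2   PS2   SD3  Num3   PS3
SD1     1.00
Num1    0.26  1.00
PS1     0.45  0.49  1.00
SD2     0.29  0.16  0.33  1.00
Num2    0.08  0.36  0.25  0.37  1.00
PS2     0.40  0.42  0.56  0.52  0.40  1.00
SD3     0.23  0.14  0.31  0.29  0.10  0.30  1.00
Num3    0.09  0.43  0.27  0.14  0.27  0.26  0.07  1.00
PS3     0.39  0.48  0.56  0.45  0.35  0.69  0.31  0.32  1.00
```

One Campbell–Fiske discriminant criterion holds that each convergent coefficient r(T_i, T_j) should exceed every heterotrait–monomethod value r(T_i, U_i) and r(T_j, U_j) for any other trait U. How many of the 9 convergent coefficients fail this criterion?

6

Convergent coefficients and their comparison sets:
SD (methods 1·2): 0.29 vs {0.26, 0.37, 0.45, 0.52} → fail.
SD (methods 1·3): 0.23 vs {0.26, 0.07, 0.45, 0.31} → fail.
SD (methods 2·3): 0.29 vs {0.37, 0.07, 0.52, 0.31} → fail.
Num (methods 1·2): 0.36 vs {0.26, 0.37, 0.49, 0.40} → fail.
Num (methods 1·3): 0.43 vs {0.26, 0.07, 0.49, 0.32} → fail.
Num (methods 2·3): 0.27 vs {0.37, 0.07, 0.40, 0.32} → fail.
PS (methods 1·2): 0.56 vs {0.45, 0.52, 0.49, 0.40} → pass.
PS (methods 1·3): 0.56 vs {0.45, 0.31, 0.49, 0.32} → pass.
PS (methods 2·3): 0.69 vs {0.52, 0.31, 0.40, 0.32} → pass.
6 of 9 fail.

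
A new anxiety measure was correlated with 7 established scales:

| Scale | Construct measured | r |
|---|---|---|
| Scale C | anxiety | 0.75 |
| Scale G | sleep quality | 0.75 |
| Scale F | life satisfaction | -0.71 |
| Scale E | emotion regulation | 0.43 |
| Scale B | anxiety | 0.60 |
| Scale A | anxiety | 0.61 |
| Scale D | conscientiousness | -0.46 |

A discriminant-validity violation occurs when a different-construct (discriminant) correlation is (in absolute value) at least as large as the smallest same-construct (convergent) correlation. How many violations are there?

Convergent (same construct = anxiety): Scale C, Scale B, Scale A.
Smallest convergent = 0.60. Discriminant |r|: 0.75, 0.71, 0.43, 0.46; count ≥ 0.60 → 2.

2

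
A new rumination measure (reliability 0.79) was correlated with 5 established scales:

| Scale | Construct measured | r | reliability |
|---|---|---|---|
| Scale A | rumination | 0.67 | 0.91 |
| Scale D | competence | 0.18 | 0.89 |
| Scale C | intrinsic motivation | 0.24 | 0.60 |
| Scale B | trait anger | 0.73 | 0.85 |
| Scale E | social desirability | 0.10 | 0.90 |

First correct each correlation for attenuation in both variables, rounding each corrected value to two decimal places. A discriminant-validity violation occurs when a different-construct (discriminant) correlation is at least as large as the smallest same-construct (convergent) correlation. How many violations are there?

Disattenuated r (r / √(r_scale · r_new)):
  Scale A (conv): 0.67 / √(0.91·0.79) = 0.79
  Scale D (disc): 0.18 / √(0.89·0.79) = 0.21
  Scale C (disc): 0.24 / √(0.60·0.79) = 0.35
  Scale B (disc): 0.73 / √(0.85·0.79) = 0.89
  Scale E (disc): 0.10 / √(0.90·0.79) = 0.12
Smallest convergent = 0.79. Discriminant values: 0.21, 0.35, 0.89, 0.12; count ≥ 0.79 → 1.

1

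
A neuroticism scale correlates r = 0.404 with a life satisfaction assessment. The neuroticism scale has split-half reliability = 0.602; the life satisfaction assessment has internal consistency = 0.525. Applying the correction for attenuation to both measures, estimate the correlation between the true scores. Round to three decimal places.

r_true = r_obs / √(r_xx · r_yy) = 0.404 / √(0.602 × 0.525) = 0.404 / √0.316050 = 0.404 / 0.5622 ≈ 0.719.

0.719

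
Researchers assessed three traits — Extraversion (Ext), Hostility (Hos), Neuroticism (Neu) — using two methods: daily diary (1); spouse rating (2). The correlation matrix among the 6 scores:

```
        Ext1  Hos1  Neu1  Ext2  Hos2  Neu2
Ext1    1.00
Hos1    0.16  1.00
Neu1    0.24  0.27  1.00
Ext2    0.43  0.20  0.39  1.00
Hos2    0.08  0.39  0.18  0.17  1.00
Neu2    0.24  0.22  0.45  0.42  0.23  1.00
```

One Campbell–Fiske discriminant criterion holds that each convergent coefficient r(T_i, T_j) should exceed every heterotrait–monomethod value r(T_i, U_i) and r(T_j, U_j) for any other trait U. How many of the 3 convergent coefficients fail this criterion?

0

Checking each validity diagonal entry against its comparison values:
Ext (methods 1·2): 0.43 vs {0.16, 0.17, 0.24, 0.42} → pass.
Hos (methods 1·2): 0.39 vs {0.16, 0.17, 0.27, 0.23} → pass.
Neu (methods 1·2): 0.45 vs {0.24, 0.42, 0.27, 0.23} → pass.
0 of 3 fail.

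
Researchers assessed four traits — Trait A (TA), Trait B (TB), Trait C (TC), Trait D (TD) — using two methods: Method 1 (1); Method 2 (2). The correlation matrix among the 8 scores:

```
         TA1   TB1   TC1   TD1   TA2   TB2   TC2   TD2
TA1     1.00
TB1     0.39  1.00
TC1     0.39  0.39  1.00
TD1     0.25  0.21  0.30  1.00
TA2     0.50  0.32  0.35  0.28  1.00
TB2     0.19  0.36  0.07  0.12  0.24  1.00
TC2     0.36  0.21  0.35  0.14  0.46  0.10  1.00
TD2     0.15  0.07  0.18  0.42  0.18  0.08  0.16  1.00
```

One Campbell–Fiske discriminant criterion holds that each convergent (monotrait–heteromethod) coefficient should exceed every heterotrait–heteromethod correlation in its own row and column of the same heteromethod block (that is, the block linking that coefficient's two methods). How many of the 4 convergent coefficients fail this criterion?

1

Convergent coefficients and their comparison sets:
TA (methods 1·2): 0.50 vs {0.19, 0.32, 0.36, 0.35, 0.15, 0.28} → pass.
TB (methods 1·2): 0.36 vs {0.32, 0.19, 0.21, 0.07, 0.07, 0.12} → pass.
TC (methods 1·2): 0.35 vs {0.35, 0.36, 0.07, 0.21, 0.18, 0.14} → fail.
TD (methods 1·2): 0.42 vs {0.28, 0.15, 0.12, 0.07, 0.14, 0.18} → pass.
1 of 4 fail.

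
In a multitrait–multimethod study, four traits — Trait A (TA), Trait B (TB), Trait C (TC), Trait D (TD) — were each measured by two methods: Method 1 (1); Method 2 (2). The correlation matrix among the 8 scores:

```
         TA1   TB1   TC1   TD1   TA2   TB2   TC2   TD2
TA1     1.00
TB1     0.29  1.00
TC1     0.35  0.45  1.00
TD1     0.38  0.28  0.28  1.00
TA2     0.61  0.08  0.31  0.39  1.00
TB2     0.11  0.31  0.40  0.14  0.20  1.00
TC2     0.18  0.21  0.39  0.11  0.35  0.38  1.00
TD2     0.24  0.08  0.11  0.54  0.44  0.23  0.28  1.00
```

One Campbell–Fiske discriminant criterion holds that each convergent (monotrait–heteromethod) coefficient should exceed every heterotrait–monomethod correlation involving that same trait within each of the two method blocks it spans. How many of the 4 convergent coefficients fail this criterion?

Each convergent coefficient versus the relevant comparison correlations:
TA (methods 1·2): 0.61 vs {0.29, 0.20, 0.35, 0.35, 0.38, 0.44} → pass.
TB (methods 1·2): 0.31 vs {0.29, 0.20, 0.45, 0.38, 0.28, 0.23} → fail.
TC (methods 1·2): 0.39 vs {0.35, 0.35, 0.45, 0.38, 0.28, 0.28} → fail.
TD (methods 1·2): 0.54 vs {0.38, 0.44, 0.28, 0.23, 0.28, 0.28} → pass.
2 of 4 fail.

2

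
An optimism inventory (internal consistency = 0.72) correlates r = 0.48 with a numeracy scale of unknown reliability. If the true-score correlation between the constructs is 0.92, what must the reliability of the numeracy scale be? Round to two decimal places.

0.38

r_true = r_obs / √(r_xx · r_yy) ⇒ 0.92 = 0.48 / √(0.72 · r_yy).
√(0.72 · r_yy) = 0.48 / 0.92 = 0.5217; 0.72 · r_yy = 0.2722; r_yy = 0.2722 / 0.72 ≈ 0.38.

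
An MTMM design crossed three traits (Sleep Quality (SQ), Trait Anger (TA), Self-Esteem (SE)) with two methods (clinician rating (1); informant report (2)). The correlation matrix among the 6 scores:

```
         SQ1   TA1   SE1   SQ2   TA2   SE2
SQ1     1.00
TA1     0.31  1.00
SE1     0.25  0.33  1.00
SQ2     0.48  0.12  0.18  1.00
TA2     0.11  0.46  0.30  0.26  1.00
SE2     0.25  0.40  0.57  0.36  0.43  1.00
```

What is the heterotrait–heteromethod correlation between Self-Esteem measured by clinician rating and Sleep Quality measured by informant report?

Different traits and methods: r(SE1, SQ2) = 0.18.

0.18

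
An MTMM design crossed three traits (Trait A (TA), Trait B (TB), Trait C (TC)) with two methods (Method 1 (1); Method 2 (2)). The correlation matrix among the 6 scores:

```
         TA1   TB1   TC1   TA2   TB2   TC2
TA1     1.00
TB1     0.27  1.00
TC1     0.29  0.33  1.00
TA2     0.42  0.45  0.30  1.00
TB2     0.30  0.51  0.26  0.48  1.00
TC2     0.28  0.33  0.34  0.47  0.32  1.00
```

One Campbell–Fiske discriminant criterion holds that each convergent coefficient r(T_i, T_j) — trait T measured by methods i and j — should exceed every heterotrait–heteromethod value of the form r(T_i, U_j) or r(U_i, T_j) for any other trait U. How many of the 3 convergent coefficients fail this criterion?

Checking each validity diagonal entry against its comparison values:
TA (methods 1·2): 0.42 vs {0.30, 0.45, 0.28, 0.30} → fail.
TB (methods 1·2): 0.51 vs {0.45, 0.30, 0.33, 0.26} → pass.
TC (methods 1·2): 0.34 vs {0.30, 0.28, 0.26, 0.33} → pass.
1 of 3 fail.

1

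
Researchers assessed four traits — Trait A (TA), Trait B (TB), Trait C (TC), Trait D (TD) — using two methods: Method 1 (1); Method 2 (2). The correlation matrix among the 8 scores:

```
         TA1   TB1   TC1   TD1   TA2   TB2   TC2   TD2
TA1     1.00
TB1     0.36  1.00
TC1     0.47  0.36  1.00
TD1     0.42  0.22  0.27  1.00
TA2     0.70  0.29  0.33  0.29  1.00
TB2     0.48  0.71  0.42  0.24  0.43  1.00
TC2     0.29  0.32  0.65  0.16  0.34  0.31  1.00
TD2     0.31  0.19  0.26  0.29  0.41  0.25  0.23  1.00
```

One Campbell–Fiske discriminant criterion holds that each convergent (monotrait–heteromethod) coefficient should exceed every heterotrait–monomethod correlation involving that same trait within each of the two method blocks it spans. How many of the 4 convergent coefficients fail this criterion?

1

Convergent coefficients and their comparison sets:
TA (methods 1·2): 0.70 vs {0.36, 0.43, 0.47, 0.34, 0.42, 0.41} → pass.
TB (methods 1·2): 0.71 vs {0.36, 0.43, 0.36, 0.31, 0.22, 0.25} → pass.
TC (methods 1·2): 0.65 vs {0.47, 0.34, 0.36, 0.31, 0.27, 0.23} → pass.
TD (methods 1·2): 0.29 vs {0.42, 0.41, 0.22, 0.25, 0.27, 0.23} → fail.
1 of 4 fail.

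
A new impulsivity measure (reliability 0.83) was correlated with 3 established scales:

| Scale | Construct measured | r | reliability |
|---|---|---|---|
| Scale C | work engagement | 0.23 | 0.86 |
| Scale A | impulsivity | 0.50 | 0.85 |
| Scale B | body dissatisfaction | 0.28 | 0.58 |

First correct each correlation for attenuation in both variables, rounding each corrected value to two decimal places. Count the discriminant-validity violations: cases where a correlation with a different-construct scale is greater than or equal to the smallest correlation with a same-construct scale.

0

Disattenuated r (r / √(r_scale · r_new)):
  Scale C (disc): 0.23 / √(0.86·0.83) = 0.27
  Scale A (conv): 0.50 / √(0.85·0.83) = 0.60
  Scale B (disc): 0.28 / √(0.58·0.83) = 0.40
Smallest convergent = 0.60. Discriminant values: 0.27, 0.40; count ≥ 0.60 → 0.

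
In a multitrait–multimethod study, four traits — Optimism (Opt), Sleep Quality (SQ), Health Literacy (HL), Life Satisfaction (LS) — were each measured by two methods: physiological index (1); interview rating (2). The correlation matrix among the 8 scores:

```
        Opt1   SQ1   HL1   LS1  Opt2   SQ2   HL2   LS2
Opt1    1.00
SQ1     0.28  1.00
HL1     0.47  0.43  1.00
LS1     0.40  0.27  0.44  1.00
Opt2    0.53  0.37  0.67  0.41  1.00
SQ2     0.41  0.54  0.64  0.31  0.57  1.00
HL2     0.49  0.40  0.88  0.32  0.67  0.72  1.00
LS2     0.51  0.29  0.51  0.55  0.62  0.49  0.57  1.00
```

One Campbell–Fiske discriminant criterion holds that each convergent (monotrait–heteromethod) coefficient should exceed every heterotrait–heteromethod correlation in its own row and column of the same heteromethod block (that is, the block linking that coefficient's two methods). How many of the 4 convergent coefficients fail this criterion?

2

Checking each validity diagonal entry against its comparison values:
Opt (methods 1·2): 0.53 vs {0.41, 0.37, 0.49, 0.67, 0.51, 0.41} → fail.
SQ (methods 1·2): 0.54 vs {0.37, 0.41, 0.40, 0.64, 0.29, 0.31} → fail.
HL (methods 1·2): 0.88 vs {0.67, 0.49, 0.64, 0.40, 0.51, 0.32} → pass.
LS (methods 1·2): 0.55 vs {0.41, 0.51, 0.31, 0.29, 0.32, 0.51} → pass.
2 of 4 fail.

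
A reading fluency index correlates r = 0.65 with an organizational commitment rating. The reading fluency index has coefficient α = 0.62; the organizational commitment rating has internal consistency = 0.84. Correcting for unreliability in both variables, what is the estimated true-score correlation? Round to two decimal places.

0.90

r_true = r_obs / √(r_xx · r_yy) = 0.65 / √(0.62 × 0.84) = 0.65 / √0.5208 = 0.65 / 0.7217 ≈ 0.90.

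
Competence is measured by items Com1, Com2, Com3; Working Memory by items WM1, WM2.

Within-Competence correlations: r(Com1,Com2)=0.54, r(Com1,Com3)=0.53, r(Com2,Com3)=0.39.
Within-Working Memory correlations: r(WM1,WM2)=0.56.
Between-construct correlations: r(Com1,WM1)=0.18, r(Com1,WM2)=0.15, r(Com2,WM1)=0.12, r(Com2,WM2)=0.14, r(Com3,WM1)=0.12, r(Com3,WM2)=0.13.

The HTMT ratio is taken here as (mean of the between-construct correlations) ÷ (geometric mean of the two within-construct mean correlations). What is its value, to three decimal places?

Mean heterotrait r = 0.84/6 = 0.1400.
Mean within-Com = 1.46/3 = 0.4867; mean within-WM = 0.56/1 = 0.5600.
Geometric mean = √(0.4867 × 0.5600) = 0.5221.
HTMT = 0.1400 / 0.5221 = 0.268.

0.268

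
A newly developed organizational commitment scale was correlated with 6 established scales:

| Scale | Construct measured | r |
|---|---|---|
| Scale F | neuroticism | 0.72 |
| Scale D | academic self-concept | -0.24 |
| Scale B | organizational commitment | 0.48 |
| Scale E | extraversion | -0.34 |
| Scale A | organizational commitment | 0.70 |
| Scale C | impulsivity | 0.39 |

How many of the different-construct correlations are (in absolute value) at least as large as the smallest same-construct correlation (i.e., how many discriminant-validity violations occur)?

1

Convergent (same construct = organizational commitment): Scale B, Scale A.
Smallest convergent = 0.48. Discriminant |r|: 0.72, 0.24, 0.34, 0.39; count ≥ 0.48 → 1.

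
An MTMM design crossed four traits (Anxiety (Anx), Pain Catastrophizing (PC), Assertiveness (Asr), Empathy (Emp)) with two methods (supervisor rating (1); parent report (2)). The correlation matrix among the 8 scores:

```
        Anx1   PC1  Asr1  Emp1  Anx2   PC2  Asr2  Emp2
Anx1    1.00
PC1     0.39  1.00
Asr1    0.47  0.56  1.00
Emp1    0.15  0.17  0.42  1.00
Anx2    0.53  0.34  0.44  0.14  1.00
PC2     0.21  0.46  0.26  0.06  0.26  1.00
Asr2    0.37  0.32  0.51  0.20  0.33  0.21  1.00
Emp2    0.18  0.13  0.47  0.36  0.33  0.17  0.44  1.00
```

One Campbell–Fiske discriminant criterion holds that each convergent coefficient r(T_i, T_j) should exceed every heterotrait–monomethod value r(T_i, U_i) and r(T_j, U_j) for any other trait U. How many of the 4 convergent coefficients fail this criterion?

3

Convergent coefficients and their comparison sets:
Anx (methods 1·2): 0.53 vs {0.39, 0.26, 0.47, 0.33, 0.15, 0.33} → pass.
PC (methods 1·2): 0.46 vs {0.39, 0.26, 0.56, 0.21, 0.17, 0.17} → fail.
Asr (methods 1·2): 0.51 vs {0.47, 0.33, 0.56, 0.21, 0.42, 0.44} → fail.
Emp (methods 1·2): 0.36 vs {0.15, 0.33, 0.17, 0.17, 0.42, 0.44} → fail.
3 of 4 fail.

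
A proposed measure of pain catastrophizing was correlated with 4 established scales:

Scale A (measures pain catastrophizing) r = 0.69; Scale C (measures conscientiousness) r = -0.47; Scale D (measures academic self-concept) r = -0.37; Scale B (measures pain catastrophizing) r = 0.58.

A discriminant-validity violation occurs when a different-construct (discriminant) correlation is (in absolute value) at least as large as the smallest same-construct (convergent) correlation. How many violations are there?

0

Convergent (same construct = pain catastrophizing): Scale A, Scale B.
Smallest convergent = 0.58. Discriminant |r|: 0.47, 0.37; count ≥ 0.58 → 0.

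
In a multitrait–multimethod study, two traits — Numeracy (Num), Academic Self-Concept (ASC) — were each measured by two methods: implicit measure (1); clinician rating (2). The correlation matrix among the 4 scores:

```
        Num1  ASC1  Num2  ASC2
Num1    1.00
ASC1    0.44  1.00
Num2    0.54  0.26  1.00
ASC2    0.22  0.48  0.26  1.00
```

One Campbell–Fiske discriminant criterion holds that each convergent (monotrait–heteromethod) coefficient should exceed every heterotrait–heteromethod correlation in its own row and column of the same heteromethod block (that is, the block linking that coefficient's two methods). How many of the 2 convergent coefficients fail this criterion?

Checking each validity diagonal entry against its comparison values:
Num (methods 1·2): 0.54 vs {0.22, 0.26} → pass.
ASC (methods 1·2): 0.48 vs {0.26, 0.22} → pass.
0 of 2 fail.

0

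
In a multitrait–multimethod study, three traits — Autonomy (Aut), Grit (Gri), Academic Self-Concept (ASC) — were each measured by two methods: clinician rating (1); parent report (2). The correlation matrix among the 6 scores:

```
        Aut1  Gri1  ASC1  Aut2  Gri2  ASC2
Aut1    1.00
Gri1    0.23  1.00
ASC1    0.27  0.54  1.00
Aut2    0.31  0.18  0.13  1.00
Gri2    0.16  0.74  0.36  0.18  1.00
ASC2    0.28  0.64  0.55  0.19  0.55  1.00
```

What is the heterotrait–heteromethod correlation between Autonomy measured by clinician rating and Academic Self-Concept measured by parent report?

Different traits and methods: r(Aut1, ASC2) = 0.28.

0.28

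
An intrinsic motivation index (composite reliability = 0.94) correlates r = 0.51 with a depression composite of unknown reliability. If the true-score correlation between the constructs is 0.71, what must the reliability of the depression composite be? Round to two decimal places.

0.55

r_true = r_obs / √(r_xx · r_yy) ⇒ 0.71 = 0.51 / √(0.94 · r_yy).
√(0.94 · r_yy) = 0.51 / 0.71 = 0.7183; 0.94 · r_yy = 0.5160; r_yy = 0.5160 / 0.94 ≈ 0.55.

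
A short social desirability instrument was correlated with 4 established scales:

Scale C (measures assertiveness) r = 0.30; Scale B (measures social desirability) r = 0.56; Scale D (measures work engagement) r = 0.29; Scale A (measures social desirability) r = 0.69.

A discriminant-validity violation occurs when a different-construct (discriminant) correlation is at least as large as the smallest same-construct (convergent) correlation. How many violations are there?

Convergent (same construct = social desirability): Scale B, Scale A.
Smallest convergent = 0.56. Discriminant values: 0.30, 0.29; count ≥ 0.56 → 0.

0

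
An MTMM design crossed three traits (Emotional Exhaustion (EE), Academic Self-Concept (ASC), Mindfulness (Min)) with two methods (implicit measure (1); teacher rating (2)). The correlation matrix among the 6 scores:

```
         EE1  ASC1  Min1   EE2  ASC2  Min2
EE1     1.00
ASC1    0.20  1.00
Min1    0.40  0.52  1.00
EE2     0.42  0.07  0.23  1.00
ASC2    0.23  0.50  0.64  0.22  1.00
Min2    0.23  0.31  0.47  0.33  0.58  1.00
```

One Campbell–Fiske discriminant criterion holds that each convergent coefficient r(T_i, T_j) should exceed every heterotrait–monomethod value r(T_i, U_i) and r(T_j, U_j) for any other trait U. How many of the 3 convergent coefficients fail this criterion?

Each convergent coefficient versus the relevant comparison correlations:
EE (methods 1·2): 0.42 vs {0.20, 0.22, 0.40, 0.33} → pass.
ASC (methods 1·2): 0.50 vs {0.20, 0.22, 0.52, 0.58} → fail.
Min (methods 1·2): 0.47 vs {0.40, 0.33, 0.52, 0.58} → fail.
2 of 3 fail.

2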